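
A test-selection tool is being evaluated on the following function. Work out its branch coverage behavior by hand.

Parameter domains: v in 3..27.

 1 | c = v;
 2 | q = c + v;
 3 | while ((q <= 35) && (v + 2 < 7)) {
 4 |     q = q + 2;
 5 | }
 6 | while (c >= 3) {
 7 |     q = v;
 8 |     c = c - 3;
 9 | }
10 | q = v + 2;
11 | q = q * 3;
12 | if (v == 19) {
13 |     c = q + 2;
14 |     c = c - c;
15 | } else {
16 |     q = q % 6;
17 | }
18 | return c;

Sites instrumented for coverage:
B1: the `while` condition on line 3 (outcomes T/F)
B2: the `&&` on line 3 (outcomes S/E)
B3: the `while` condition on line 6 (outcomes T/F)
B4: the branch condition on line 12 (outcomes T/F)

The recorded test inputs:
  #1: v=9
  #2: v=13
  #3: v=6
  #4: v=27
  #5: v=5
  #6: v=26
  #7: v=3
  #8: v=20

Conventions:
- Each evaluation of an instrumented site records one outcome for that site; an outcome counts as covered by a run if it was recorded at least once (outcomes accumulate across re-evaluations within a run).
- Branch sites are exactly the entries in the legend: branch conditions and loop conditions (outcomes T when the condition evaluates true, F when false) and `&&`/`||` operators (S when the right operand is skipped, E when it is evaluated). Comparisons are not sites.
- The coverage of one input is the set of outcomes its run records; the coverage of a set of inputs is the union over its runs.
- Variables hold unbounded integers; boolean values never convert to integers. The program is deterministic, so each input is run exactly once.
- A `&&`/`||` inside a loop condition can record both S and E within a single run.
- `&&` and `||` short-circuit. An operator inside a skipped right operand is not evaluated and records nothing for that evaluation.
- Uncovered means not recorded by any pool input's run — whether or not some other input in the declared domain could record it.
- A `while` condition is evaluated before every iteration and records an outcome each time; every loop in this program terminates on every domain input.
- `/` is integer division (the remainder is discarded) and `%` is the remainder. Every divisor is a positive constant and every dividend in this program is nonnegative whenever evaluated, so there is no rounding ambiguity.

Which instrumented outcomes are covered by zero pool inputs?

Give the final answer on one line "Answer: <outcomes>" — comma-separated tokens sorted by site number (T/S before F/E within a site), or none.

#1 (v=9) -> B2->E, B1->F, B3->T, B3->T, B3->T, B3->F, B4->F; covered: B1=F, B2=E, B3=T, B3=F, B4=F
#2 (v=13) -> B2->E, B1->F, B3->T, B3->T, B3->T, B3->T, B3->F, B4->F; covered: B1=F, B2=E, B3=T, B3=F, B4=F
#3 (v=6) -> B2->E, B1->F, B3->T, B3->T, B3->F, B4->F; covered: B1=F, B2=E, B3=T, B3=F, B4=F
#4 (v=27) -> B2->S, B1->F, B3->T, B3->T, B3->T, B3->T, B3->T, B3->T, B3->T, B3->T, B3->T, B3->F, B4->F; covered: B1=F, B2=S, B3=T, B3=F, B4=F
#5 (v=5) -> B2->E, B1->F, B3->T, B3->F, B4->F; covered: B1=F, B2=E, B3=T, B3=F, B4=F
#6 (v=26) -> B2->S, B1->F, B3->T, B3->T, B3->T, B3->T, B3->T, B3->T, B3->T, B3->T, B3->F, B4->F; covered: B1=F, B2=S, B3=T, B3=F, B4=F
#7 (v=3) -> B2->E, B1->T, B2->E, B1->T, B2->E, B1->T, B2->E, B1->T, B2->E, B1->T, B2->E, B1->T, B2->E, B1->T, ...; covered: B1=T, B1=F, B2=S, B2=E, B3=T, B3=F, B4=F
#8 (v=20) -> B2->S, B1->F, B3->T, B3->T, B3->T, B3->T, B3->T, B3->T, B3->F, B4->F; covered: B1=F, B2=S, B3=T, B3=F, B4=F
union over the pool: B1=T, B1=F, B2=S, B2=E, B3=T, B3=F, B4=F
uncovered (1 of 8): B4=T

Answer: B4=T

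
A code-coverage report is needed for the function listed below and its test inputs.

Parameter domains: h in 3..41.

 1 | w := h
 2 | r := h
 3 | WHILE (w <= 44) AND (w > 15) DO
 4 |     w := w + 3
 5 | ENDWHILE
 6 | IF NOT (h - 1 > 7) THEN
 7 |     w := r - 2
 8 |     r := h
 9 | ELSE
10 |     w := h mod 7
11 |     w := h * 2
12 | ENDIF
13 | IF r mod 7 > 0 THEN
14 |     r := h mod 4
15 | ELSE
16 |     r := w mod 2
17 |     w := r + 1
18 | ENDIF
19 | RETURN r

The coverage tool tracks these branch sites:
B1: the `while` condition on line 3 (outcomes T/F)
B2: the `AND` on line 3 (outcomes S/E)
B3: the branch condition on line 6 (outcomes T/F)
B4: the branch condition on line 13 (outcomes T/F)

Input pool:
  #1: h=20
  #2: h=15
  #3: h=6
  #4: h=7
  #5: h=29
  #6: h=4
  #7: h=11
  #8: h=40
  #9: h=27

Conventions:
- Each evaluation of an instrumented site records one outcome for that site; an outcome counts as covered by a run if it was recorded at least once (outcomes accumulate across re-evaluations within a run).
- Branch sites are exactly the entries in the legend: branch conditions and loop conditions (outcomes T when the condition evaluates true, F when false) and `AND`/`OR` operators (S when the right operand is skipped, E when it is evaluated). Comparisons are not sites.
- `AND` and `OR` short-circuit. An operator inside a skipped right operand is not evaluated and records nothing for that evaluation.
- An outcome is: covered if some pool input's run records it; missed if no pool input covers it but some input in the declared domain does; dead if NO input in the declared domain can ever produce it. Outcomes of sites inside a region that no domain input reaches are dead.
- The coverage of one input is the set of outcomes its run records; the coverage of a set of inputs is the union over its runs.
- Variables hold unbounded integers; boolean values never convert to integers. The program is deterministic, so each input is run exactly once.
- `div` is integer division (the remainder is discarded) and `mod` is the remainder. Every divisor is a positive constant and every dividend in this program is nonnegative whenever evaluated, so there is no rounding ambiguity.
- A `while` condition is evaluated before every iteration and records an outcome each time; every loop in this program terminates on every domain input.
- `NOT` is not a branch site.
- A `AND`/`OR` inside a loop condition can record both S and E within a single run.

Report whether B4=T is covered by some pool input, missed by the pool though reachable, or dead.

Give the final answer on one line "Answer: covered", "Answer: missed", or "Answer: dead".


B4=T is recorded by pool input(s) 1, 2, 3, 5, 6, 7, 8, 9 -> covered
Answer: covered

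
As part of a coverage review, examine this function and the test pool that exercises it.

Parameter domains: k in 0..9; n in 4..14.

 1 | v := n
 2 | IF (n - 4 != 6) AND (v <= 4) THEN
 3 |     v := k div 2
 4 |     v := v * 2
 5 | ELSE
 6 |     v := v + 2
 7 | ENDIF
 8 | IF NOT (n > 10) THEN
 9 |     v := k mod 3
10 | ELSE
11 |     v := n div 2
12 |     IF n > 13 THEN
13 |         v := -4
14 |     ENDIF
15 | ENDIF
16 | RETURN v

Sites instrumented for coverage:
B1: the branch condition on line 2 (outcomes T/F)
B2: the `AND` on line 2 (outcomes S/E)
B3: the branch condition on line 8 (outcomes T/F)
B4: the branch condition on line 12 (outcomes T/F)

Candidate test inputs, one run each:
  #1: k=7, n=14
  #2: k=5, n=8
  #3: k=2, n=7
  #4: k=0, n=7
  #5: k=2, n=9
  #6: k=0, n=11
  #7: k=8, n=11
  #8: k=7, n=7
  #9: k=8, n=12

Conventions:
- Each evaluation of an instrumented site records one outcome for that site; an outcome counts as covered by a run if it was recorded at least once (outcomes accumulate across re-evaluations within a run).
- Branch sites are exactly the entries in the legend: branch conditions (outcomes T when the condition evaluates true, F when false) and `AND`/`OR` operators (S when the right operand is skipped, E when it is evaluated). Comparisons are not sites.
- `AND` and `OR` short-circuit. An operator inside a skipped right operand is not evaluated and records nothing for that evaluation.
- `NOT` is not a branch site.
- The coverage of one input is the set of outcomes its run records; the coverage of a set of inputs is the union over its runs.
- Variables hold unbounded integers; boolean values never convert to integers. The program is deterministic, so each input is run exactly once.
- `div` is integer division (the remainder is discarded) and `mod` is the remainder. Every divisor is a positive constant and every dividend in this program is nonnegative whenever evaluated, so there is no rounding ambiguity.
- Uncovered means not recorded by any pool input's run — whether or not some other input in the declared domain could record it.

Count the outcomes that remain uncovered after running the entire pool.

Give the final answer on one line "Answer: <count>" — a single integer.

input #1 (k=7, n=14): events B2->E, B1->F, B3->F, B4->T; covers B1=F, B2=E, B3=F, B4=T
input #2 (k=5, n=8): events B2->E, B1->F, B3->T; covers B1=F, B2=E, B3=T
input #3 (k=2, n=7): events B2->E, B1->F, B3->T; covers B1=F, B2=E, B3=T
input #4 (k=0, n=7): events B2->E, B1->F, B3->T; covers B1=F, B2=E, B3=T
input #5 (k=2, n=9): events B2->E, B1->F, B3->T; covers B1=F, B2=E, B3=T
input #6 (k=0, n=11): events B2->E, B1->F, B3->F, B4->F; covers B1=F, B2=E, B3=F, B4=F
input #7 (k=8, n=11): events B2->E, B1->F, B3->F, B4->F; covers B1=F, B2=E, B3=F, B4=F
input #8 (k=7, n=7): events B2->E, B1->F, B3->T; covers B1=F, B2=E, B3=T
input #9 (k=8, n=12): events B2->E, B1->F, B3->F, B4->F; covers B1=F, B2=E, B3=F, B4=F
union over the pool: B1=F, B2=E, B3=T, B3=F, B4=T, B4=F
uncovered (2 of 8): B1=T, B2=S

Answer: 2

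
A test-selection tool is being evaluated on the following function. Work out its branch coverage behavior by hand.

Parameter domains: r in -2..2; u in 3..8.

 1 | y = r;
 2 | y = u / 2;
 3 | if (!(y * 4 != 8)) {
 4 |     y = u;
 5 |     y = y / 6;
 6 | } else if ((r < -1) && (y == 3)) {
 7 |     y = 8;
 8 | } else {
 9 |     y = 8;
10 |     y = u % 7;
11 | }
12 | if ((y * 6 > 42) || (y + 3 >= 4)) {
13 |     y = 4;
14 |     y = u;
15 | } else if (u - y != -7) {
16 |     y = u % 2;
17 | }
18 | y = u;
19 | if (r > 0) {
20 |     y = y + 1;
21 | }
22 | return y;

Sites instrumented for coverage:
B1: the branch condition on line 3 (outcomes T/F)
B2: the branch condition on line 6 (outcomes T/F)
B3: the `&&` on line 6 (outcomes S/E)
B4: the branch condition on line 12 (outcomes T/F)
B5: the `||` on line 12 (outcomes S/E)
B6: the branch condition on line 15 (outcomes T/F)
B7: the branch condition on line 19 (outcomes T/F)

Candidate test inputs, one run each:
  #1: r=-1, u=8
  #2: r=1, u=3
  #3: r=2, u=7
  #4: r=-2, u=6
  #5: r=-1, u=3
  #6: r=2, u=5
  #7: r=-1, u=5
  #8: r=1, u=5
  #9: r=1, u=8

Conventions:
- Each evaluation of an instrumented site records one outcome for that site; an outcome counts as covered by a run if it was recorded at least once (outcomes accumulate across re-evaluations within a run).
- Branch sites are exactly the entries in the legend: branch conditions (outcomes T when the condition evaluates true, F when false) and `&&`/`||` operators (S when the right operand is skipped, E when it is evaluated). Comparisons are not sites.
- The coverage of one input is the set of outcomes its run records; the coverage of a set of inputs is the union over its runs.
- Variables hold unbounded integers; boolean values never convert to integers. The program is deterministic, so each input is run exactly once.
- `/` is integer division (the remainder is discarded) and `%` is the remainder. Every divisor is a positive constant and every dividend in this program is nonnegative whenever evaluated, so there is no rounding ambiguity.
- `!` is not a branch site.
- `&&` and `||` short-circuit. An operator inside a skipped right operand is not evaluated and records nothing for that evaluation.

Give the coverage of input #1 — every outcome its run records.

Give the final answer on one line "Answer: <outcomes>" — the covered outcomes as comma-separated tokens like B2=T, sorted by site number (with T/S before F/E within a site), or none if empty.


Tracing the run of input #1 (r=-1, u=8):
  B1->F, B3->S, B2->F, B5->E, B4->T, B7->F
as a set, this run covers: B1=F, B2=F, B3=S, B4=T, B5=E, B7=F
Answer: B1=F, B2=F, B3=S, B4=T, B5=E, B7=F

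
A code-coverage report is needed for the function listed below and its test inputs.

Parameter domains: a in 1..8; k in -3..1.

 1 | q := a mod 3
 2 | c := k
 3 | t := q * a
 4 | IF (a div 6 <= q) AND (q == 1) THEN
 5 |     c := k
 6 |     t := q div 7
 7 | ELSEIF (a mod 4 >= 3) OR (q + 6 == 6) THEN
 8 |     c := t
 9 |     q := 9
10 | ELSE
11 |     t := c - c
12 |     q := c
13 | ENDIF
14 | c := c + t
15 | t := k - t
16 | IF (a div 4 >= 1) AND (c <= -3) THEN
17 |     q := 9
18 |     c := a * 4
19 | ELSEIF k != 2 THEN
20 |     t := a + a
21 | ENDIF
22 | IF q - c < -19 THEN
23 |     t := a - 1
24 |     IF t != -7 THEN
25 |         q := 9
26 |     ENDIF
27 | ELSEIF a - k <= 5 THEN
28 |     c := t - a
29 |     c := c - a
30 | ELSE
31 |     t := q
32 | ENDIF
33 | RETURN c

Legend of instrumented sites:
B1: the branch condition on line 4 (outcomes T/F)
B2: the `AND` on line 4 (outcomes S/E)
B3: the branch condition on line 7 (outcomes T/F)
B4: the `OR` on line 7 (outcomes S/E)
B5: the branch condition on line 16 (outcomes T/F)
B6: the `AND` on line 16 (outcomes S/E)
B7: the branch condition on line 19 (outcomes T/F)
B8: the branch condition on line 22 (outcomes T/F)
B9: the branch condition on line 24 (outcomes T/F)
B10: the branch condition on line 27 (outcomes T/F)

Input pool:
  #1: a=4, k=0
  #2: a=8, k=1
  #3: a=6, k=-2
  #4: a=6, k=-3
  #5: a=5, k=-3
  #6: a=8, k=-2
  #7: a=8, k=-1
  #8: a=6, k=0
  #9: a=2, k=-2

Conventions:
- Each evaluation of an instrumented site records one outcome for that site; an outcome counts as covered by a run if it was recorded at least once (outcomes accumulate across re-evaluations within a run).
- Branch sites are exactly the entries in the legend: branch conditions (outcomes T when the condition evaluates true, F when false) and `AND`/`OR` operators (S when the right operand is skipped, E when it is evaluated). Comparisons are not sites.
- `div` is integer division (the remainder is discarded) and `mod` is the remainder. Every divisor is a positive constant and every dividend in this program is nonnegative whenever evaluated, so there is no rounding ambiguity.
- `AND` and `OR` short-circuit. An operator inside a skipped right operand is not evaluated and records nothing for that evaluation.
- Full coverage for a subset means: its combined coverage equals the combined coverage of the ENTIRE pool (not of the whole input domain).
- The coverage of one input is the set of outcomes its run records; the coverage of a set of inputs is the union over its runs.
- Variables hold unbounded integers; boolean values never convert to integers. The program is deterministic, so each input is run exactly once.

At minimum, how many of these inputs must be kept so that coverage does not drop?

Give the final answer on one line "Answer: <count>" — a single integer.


run #1 (a=4, k=0) runs B2->E, B1->T, B6->E, B5->F, B7->T, B8->F, B10->T; records B1=T, B2=E, B5=F, B6=E, B7=T, B8=F, B10=T
run #2 (a=8, k=1) runs B2->E, B1->F, B4->E, B3->F, B6->E, B5->F, B7->T, B8->F, B10->F; records B1=F, B2=E, B3=F, B4=E, B5=F, B6=E, B7=T, B8=F, B10=F
run #3 (a=6, k=-2) runs B2->S, B1->F, B4->E, B3->T, B6->E, B5->F, B7->T, B8->F, B10->F; records B1=F, B2=S, B3=T, B4=E, B5=F, B6=E, B7=T, B8=F, B10=F
run #4 (a=6, k=-3) runs B2->S, B1->F, B4->E, B3->T, B6->E, B5->F, B7->T, B8->F, B10->F; records B1=F, B2=S, B3=T, B4=E, B5=F, B6=E, B7=T, B8=F, B10=F
run #5 (a=5, k=-3) runs B2->E, B1->F, B4->E, B3->F, B6->E, B5->T, B8->F, B10->F; records B1=F, B2=E, B3=F, B4=E, B5=T, B6=E, B8=F, B10=F
run #6 (a=8, k=-2) runs B2->E, B1->F, B4->E, B3->F, B6->E, B5->F, B7->T, B8->F, B10->F; records B1=F, B2=E, B3=F, B4=E, B5=F, B6=E, B7=T, B8=F, B10=F
run #7 (a=8, k=-1) runs B2->E, B1->F, B4->E, B3->F, B6->E, B5->F, B7->T, B8->F, B10->F; records B1=F, B2=E, B3=F, B4=E, B5=F, B6=E, B7=T, B8=F, B10=F
run #8 (a=6, k=0) runs B2->S, B1->F, B4->E, B3->T, B6->E, B5->F, B7->T, B8->F, B10->F; records B1=F, B2=S, B3=T, B4=E, B5=F, B6=E, B7=T, B8=F, B10=F
run #9 (a=2, k=-2) runs B2->E, B1->F, B4->E, B3->F, B6->S, B5->F, B7->T, B8->F, B10->T; records B1=F, B2=E, B3=F, B4=E, B5=F, B6=S, B7=T, B8=F, B10=T
pool-wide coverage (15 outcomes): B1=T, B1=F, B2=S, B2=E, B3=T, B3=F, B4=E, B5=T, B5=F, B6=S, B6=E, B7=T, B8=F, B10=T, B10=F
no size-1 subset reaches all 15 outcomes (best union: 9/15)
no size-2 subset reaches all 15 outcomes (best union: 13/15)
no size-3 subset reaches all 15 outcomes (best union: 14/15)
the canonical winner is {1, 3, 5, 9}: size 4, full 15-outcome coverage, earliest index list among size-4 covers
Answer: 4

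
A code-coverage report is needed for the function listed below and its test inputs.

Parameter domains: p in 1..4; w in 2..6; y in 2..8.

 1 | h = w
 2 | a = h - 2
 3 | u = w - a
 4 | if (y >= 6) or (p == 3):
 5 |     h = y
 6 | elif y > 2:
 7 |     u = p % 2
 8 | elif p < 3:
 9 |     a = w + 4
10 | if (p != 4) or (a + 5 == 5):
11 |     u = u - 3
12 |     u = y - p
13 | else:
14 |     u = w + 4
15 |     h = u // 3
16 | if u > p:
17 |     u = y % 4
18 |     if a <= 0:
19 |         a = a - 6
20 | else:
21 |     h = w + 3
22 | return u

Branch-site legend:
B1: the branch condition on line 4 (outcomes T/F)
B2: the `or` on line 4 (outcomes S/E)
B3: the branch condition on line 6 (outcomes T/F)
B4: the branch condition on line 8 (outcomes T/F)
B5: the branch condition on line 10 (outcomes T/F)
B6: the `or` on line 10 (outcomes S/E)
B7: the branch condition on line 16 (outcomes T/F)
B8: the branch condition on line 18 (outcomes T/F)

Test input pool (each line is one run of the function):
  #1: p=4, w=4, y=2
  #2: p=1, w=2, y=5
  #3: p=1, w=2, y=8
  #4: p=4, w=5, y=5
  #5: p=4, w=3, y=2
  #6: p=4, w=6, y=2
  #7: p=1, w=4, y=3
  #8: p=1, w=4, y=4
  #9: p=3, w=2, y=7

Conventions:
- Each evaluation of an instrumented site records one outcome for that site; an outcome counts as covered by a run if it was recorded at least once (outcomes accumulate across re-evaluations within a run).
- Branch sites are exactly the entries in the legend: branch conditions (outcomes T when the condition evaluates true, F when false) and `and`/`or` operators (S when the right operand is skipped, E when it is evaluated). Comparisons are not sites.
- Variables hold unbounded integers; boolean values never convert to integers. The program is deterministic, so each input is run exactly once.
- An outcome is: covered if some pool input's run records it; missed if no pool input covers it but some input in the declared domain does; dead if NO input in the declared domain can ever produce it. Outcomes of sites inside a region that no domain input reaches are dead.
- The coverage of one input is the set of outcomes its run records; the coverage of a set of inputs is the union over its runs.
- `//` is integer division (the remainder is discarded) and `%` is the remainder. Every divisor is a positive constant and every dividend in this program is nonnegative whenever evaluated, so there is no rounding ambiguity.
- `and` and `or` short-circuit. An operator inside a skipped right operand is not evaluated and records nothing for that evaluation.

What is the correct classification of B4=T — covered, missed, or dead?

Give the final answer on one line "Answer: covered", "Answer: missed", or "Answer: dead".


no pool input records B4=T
but domain input (p=1, w=2, y=2) does record it -> reachable, so missed
Answer: missed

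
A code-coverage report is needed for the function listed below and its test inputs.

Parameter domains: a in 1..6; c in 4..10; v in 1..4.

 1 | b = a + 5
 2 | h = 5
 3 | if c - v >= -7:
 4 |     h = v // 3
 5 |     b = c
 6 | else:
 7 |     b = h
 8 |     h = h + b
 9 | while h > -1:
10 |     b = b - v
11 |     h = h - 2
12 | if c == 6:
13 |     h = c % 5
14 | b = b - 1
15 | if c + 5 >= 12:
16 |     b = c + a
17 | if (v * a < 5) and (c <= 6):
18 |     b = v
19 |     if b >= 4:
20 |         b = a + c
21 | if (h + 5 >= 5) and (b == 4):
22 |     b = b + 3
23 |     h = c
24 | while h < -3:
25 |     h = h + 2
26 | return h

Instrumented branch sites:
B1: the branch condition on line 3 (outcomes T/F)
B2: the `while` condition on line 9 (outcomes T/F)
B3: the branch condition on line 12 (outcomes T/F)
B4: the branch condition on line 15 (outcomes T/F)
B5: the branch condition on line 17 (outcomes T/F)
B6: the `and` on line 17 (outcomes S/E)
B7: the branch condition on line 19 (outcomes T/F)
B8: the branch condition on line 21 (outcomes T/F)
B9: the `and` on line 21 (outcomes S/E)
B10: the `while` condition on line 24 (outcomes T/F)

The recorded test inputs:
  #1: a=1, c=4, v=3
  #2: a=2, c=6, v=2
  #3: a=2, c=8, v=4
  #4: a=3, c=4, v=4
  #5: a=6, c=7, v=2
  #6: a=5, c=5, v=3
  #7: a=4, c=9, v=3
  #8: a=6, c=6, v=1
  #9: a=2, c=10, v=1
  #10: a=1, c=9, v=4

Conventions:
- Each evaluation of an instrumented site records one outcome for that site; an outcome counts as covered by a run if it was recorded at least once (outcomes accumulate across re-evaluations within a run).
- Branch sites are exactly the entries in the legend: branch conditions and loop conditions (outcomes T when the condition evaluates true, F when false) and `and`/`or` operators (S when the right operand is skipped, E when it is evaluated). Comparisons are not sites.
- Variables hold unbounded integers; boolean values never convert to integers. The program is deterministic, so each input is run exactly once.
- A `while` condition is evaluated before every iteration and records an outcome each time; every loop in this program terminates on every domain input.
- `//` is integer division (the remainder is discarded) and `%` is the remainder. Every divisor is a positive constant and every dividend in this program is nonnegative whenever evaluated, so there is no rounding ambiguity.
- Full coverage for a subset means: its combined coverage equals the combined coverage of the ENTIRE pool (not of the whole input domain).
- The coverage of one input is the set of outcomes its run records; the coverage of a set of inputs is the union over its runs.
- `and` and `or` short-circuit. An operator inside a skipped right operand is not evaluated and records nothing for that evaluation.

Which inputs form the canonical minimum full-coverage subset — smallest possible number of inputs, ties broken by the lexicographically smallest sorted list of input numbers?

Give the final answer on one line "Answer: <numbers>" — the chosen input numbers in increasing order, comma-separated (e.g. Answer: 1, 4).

input #1 (a=1, c=4, v=3): covers B1=T, B2=T, B2=F, B3=F, B4=F, B5=T, B6=E, B7=F, B8=F, B9=S, B10=F
input #2 (a=2, c=6, v=2): covers B1=T, B2=T, B2=F, B3=T, B4=F, B5=T, B6=E, B7=F, B8=F, B9=E, B10=F
input #3 (a=2, c=8, v=4): covers B1=T, B2=T, B2=F, B3=F, B4=T, B5=F, B6=S, B8=F, B9=S, B10=F
input #4 (a=3, c=4, v=4): covers B1=T, B2=T, B2=F, B3=F, B4=F, B5=F, B6=S, B8=F, B9=S, B10=F
input #5 (a=6, c=7, v=2): covers B1=T, B2=T, B2=F, B3=F, B4=T, B5=F, B6=S, B8=F, B9=S, B10=F
input #6 (a=5, c=5, v=3): covers B1=T, B2=T, B2=F, B3=F, B4=F, B5=F, B6=S, B8=F, B9=S, B10=F
input #7 (a=4, c=9, v=3): covers B1=T, B2=T, B2=F, B3=F, B4=T, B5=F, B6=S, B8=F, B9=S, B10=F
input #8 (a=6, c=6, v=1): covers B1=T, B2=T, B2=F, B3=T, B4=F, B5=F, B6=S, B8=T, B9=E, B10=F
input #9 (a=2, c=10, v=1): covers B1=T, B2=T, B2=F, B3=F, B4=T, B5=F, B6=E, B8=F, B9=S, B10=F
input #10 (a=1, c=9, v=4): covers B1=T, B2=T, B2=F, B3=F, B4=T, B5=F, B6=E, B8=F, B9=S, B10=F
union over all inputs: B1=T, B2=T, B2=F, B3=T, B3=F, B4=T, B4=F, B5=T, B5=F, B6=S, B6=E, B7=F, B8=T, B8=F, B9=S, B9=E, B10=F (17 outcomes)
every size-1 subset falls short of the 17 outcomes (best: 11/17)
every size-2 subset falls short of the 17 outcomes (best: 16/17)
the canonical winner is {1, 3, 8}: size 3, full 17-outcome coverage, earliest index list among size-3 covers

Answer: 1, 3, 8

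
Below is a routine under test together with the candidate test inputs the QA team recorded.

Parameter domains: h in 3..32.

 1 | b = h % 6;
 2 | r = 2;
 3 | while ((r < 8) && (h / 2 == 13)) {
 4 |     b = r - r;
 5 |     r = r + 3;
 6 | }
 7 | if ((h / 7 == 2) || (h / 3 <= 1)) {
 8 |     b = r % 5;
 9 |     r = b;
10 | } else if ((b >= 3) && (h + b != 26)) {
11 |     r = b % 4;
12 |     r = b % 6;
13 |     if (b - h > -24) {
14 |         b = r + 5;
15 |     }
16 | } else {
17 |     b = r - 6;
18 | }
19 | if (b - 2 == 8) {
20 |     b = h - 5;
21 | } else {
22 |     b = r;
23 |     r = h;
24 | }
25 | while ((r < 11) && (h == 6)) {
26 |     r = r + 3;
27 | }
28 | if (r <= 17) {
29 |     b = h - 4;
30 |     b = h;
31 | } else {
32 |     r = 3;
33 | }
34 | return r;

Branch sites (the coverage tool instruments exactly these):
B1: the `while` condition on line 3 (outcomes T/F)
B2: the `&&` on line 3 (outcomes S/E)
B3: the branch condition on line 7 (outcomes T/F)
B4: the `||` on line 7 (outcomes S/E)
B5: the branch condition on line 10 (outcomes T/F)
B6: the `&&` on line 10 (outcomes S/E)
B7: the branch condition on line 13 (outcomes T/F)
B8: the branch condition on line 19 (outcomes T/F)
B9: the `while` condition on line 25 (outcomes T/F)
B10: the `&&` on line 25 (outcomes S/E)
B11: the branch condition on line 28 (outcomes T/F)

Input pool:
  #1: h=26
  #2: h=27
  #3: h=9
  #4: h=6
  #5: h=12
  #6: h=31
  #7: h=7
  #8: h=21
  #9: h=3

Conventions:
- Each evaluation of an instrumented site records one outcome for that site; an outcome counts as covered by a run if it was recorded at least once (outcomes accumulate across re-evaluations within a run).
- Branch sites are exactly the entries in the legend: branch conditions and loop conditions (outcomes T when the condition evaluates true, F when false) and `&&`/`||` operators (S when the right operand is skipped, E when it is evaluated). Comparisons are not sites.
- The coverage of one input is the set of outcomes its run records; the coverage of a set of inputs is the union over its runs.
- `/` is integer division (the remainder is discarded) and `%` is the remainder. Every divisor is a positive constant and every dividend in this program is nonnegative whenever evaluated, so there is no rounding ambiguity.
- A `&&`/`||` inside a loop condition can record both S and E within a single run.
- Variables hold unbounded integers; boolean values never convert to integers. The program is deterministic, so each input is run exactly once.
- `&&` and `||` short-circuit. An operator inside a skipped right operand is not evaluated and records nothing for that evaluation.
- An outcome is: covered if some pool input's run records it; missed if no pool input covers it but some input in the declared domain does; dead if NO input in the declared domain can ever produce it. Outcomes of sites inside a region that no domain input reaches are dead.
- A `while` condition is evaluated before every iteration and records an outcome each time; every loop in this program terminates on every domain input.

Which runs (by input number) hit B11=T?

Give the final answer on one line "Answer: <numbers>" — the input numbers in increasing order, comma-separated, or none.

input #1 (h=26): does not produce B11=T
input #2 (h=27): does not produce B11=T
input #3 (h=9): produces B11=T
input #4 (h=6): produces B11=T
input #5 (h=12): produces B11=T
input #6 (h=31): does not produce B11=T
input #7 (h=7): produces B11=T
input #8 (h=21): does not produce B11=T
input #9 (h=3): produces B11=T

Answer: 3, 4, 5, 7, 9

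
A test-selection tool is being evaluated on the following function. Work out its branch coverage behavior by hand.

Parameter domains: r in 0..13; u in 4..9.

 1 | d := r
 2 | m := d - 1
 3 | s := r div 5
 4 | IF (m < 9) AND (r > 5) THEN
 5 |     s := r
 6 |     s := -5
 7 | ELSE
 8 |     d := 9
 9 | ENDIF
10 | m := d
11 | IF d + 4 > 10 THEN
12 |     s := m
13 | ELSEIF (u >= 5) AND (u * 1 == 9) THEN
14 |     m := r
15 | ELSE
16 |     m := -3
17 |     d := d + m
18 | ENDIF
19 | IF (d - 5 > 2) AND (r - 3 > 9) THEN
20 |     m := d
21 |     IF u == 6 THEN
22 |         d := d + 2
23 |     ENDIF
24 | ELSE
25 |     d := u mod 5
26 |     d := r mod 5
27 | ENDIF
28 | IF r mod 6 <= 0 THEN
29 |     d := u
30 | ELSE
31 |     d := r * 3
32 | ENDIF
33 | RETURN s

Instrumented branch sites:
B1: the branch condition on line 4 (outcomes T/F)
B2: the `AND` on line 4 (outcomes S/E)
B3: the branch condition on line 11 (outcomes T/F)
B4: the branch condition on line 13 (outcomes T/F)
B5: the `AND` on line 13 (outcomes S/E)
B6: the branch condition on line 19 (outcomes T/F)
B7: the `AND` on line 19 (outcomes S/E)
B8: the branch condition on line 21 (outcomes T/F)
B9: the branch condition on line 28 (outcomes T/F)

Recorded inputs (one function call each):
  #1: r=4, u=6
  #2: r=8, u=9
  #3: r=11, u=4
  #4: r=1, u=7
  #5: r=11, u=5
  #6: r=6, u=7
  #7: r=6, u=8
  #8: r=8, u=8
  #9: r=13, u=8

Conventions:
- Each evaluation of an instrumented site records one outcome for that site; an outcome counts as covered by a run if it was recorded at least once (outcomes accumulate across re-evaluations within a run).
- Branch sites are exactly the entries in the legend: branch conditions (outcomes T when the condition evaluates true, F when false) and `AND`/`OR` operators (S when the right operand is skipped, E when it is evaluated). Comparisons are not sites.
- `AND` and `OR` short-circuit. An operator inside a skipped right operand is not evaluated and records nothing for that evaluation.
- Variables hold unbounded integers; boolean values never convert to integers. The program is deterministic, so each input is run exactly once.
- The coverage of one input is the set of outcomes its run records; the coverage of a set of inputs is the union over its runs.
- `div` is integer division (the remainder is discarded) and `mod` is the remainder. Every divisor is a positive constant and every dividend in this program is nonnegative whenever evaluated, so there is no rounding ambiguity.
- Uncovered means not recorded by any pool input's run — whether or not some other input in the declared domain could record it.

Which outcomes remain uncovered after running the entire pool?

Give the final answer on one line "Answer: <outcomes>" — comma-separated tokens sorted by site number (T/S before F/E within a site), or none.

run #1 (r=4, u=6) runs B2->E, B1->F, B3->T, B7->E, B6->F, B9->F; records B1=F, B2=E, B3=T, B6=F, B7=E, B9=F
run #2 (r=8, u=9) runs B2->E, B1->T, B3->T, B7->E, B6->F, B9->F; records B1=T, B2=E, B3=T, B6=F, B7=E, B9=F
run #3 (r=11, u=4) runs B2->S, B1->F, B3->T, B7->E, B6->F, B9->F; records B1=F, B2=S, B3=T, B6=F, B7=E, B9=F
run #4 (r=1, u=7) runs B2->E, B1->F, B3->T, B7->E, B6->F, B9->F; records B1=F, B2=E, B3=T, B6=F, B7=E, B9=F
run #5 (r=11, u=5) runs B2->S, B1->F, B3->T, B7->E, B6->F, B9->F; records B1=F, B2=S, B3=T, B6=F, B7=E, B9=F
run #6 (r=6, u=7) runs B2->E, B1->T, B3->F, B5->E, B4->F, B7->S, B6->F, B9->T; records B1=T, B2=E, B3=F, B4=F, B5=E, B6=F, B7=S, B9=T
run #7 (r=6, u=8) runs B2->E, B1->T, B3->F, B5->E, B4->F, B7->S, B6->F, B9->T; records B1=T, B2=E, B3=F, B4=F, B5=E, B6=F, B7=S, B9=T
run #8 (r=8, u=8) runs B2->E, B1->T, B3->T, B7->E, B6->F, B9->F; records B1=T, B2=E, B3=T, B6=F, B7=E, B9=F
run #9 (r=13, u=8) runs B2->S, B1->F, B3->T, B7->E, B6->T, B8->F, B9->F; records B1=F, B2=S, B3=T, B6=T, B7=E, B8=F, B9=F
union over the pool: B1=T, B1=F, B2=S, B2=E, B3=T, B3=F, B4=F, B5=E, B6=T, B6=F, B7=S, B7=E, B8=F, B9=T, B9=F
uncovered (3 of 18): B4=T, B5=S, B8=T

Answer: B4=T, B5=S, B8=T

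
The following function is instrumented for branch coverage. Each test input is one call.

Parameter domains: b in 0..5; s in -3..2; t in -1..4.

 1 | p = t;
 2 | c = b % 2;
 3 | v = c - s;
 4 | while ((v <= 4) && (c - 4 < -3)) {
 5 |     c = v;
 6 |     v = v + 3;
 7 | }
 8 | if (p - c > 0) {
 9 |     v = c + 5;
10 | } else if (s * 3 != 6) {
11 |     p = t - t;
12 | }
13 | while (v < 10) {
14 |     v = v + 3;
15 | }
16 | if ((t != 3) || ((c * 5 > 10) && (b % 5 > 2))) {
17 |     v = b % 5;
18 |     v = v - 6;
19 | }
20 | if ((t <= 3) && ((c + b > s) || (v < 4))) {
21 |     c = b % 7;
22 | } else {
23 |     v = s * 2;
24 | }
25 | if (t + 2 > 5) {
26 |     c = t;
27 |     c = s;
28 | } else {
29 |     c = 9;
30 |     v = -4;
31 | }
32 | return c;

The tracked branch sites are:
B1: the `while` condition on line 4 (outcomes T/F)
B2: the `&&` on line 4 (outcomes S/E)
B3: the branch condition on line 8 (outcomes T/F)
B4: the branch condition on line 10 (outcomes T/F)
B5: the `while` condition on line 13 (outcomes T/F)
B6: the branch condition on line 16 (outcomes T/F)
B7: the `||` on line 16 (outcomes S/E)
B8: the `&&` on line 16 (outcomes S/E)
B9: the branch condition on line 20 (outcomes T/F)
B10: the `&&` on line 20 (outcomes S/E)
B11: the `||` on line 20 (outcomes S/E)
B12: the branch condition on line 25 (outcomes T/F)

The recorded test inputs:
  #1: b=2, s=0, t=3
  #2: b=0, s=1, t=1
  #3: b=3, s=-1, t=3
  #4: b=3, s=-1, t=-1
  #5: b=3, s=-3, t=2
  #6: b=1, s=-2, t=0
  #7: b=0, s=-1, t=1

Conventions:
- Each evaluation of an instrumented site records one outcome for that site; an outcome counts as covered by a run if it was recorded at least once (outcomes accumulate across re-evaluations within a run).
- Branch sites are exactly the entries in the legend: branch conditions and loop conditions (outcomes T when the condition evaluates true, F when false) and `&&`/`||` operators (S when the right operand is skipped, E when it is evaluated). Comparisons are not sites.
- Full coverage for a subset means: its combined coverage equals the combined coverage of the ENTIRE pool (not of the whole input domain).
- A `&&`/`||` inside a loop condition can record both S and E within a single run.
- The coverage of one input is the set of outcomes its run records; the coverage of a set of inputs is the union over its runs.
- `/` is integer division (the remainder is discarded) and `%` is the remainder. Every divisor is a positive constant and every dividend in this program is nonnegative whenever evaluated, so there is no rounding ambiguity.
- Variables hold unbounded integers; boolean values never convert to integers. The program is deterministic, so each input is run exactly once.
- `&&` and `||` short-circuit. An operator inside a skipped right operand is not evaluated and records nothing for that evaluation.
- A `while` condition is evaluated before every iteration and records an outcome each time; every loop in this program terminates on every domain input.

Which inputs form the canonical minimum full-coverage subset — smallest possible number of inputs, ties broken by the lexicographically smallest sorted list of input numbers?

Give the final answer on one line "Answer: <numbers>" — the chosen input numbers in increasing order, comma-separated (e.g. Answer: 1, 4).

run #1 (b=2, s=0, t=3) records B1=T, B1=F, B2=S, B2=E, B3=F, B4=T, B5=T, B5=F, B6=F, B7=E, B8=E, B9=T, B10=E, B11=S, B12=F
run #2 (b=0, s=1, t=1) records B1=T, B1=F, B2=S, B2=E, B3=F, B4=T, B5=T, B5=F, B6=T, B7=S, B9=T, B10=E, B11=S, B12=F
run #3 (b=3, s=-1, t=3) records B1=F, B2=E, B3=T, B5=T, B5=F, B6=F, B7=E, B8=S, B9=T, B10=E, B11=S, B12=F
run #4 (b=3, s=-1, t=-1) records B1=F, B2=E, B3=F, B4=T, B5=T, B5=F, B6=T, B7=S, B9=T, B10=E, B11=S, B12=F
run #5 (b=3, s=-3, t=2) records B1=F, B2=E, B3=T, B5=T, B5=F, B6=T, B7=S, B9=T, B10=E, B11=S, B12=F
run #6 (b=1, s=-2, t=0) records B1=F, B2=E, B3=F, B4=T, B5=T, B5=F, B6=T, B7=S, B9=T, B10=E, B11=S, B12=F
run #7 (b=0, s=-1, t=1) records B1=T, B1=F, B2=E, B3=F, B4=T, B5=T, B5=F, B6=T, B7=S, B9=T, B10=E, B11=S, B12=F
union over all inputs: B1=T, B1=F, B2=S, B2=E, B3=T, B3=F, B4=T, B5=T, B5=F, B6=T, B6=F, B7=S, B7=E, B8=S, B8=E, B9=T, B10=E, B11=S, B12=F (19 outcomes)
size 1 is not enough: best union over all size-1 subsets is 15/19
size 2 is not enough: best union over all size-2 subsets is 18/19
the canonical winner is {1, 2, 3}: size 3, full 19-outcome coverage, earliest index list among size-3 covers

Answer: 1, 2, 3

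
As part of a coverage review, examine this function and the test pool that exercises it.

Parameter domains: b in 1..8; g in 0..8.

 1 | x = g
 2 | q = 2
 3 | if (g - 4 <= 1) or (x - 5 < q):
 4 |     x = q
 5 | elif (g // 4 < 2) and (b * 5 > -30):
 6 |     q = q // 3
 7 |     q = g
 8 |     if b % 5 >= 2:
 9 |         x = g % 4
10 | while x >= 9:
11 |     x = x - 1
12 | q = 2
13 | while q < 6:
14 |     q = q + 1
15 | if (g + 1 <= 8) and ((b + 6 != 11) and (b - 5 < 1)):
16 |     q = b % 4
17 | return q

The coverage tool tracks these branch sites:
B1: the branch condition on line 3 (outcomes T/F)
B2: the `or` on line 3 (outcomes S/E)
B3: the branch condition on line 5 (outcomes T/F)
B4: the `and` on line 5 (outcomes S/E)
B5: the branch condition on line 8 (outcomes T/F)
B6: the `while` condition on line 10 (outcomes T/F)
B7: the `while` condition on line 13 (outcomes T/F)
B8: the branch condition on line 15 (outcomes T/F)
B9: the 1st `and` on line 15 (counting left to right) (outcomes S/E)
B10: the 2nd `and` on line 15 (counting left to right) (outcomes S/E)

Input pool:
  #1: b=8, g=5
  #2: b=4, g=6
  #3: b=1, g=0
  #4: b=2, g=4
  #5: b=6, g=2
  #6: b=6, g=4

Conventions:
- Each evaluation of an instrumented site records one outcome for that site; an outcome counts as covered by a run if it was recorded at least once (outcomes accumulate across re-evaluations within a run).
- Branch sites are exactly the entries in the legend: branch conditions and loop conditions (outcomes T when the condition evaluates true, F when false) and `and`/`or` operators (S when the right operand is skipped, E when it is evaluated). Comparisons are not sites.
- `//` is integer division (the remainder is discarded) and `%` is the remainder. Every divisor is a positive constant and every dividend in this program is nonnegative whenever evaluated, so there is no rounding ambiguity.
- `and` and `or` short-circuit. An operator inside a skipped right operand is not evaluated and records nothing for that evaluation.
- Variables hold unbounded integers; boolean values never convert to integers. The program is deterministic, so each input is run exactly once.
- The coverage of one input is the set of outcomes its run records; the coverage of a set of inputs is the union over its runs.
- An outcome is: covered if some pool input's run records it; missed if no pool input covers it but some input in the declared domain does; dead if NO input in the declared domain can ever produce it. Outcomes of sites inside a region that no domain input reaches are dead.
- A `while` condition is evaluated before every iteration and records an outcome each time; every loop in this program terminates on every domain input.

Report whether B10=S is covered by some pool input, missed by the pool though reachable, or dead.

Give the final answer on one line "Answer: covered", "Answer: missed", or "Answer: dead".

no pool input records B10=S
but domain input (b=5, g=0) does record it -> reachable, so missed

Answer: missed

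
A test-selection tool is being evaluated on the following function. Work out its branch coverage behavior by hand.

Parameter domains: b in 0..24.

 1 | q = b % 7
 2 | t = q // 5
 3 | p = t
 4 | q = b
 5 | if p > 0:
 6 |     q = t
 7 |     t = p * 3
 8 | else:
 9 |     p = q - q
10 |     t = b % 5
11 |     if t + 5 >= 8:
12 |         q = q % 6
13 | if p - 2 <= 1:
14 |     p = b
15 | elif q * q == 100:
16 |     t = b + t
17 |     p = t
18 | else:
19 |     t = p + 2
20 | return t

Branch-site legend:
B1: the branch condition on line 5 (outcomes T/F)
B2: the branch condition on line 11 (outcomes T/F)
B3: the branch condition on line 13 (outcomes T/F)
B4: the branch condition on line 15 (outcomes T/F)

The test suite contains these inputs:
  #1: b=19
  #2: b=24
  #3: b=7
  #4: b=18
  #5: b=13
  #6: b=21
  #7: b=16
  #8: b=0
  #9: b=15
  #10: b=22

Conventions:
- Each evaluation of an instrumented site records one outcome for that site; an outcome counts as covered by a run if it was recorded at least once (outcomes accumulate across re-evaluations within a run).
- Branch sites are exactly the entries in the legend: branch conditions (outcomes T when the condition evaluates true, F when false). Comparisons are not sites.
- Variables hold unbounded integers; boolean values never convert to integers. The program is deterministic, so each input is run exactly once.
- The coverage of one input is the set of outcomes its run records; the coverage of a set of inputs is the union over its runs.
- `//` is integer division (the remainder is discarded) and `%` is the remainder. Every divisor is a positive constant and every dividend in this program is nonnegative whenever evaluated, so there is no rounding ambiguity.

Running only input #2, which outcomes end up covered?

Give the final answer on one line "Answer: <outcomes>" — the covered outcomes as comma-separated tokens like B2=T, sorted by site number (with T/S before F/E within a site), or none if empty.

Simulating input #2 (b=24) step by step:
  B1->F, B2->T, B3->T
collecting distinct outcomes: B1=F, B2=T, B3=T

Answer: B1=F, B2=T, B3=T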